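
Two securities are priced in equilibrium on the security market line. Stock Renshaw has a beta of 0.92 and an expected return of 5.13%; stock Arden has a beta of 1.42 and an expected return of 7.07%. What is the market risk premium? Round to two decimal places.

Both satisfy E(R) = R_f + β·MRP, so the slope of the SML is
MRP = (7.07% − 5.13%) / (1.42 − 0.92) = 1.94% / 0.50 = 3.8800%

3.88%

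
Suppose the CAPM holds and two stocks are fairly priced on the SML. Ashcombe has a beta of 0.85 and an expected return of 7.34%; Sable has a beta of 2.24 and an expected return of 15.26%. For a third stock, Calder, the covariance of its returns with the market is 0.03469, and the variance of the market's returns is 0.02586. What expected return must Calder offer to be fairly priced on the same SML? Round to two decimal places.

10.14%

MRP = (15.26% − 7.34%) / (2.24 − 0.85) = 5.6978%
R_f = 7.34% − 0.85 × 5.6978% = 2.4969%
β_Calder = Cov / Var(R_m) = 0.03469 / 0.02586 = 1.3415
E(R_Calder) = R_f + β × MRP = 2.4969% + 1.3415 × 5.6978% = 10.14%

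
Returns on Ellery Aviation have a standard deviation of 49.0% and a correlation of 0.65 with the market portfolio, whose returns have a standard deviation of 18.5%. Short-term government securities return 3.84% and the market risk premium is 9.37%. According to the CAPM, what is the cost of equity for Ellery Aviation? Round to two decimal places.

19.97%

β = ρ × σ_i / σ_m = 0.65 × 49.0% / 18.5% = 1.7216
E(R) = 3.84% + 1.7216 × 9.37% = 19.97%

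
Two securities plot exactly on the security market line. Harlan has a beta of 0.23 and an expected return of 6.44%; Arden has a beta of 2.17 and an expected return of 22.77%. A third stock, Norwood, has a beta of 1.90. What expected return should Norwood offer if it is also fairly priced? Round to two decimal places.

MRP (SML slope) = (22.77% − 6.44%) / (2.17 − 0.23) = 16.33% / 1.94 = 8.4175%
R_f (intercept) = 6.44% − 0.23 × 8.4175% = 4.5040%
E(R_Norwood) = R_f + β × MRP = 4.5040% + 1.90 × 8.4175% = 20.50%

20.50%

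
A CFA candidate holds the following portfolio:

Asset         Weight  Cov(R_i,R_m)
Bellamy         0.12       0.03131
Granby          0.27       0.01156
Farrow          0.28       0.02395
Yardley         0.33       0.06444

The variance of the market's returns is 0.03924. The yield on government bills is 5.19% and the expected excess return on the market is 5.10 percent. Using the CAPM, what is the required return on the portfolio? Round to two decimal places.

9.72%

β_Bellamy = 0.03131 / 0.03924 = 0.7979
β_Granby = 0.01156 / 0.03924 = 0.2946
β_Farrow = 0.02395 / 0.03924 = 0.6103
β_Yardley = 0.06444 / 0.03924 = 1.6422
β_P = Σ w_i β_i = 0.12×0.7979 + 0.27×0.2946 + 0.28×0.6103 + 0.33×1.6422 = 0.8881
E(R_P) = R_f + β_P × MRP = 5.19% + 0.8881 × 5.10% = 9.72%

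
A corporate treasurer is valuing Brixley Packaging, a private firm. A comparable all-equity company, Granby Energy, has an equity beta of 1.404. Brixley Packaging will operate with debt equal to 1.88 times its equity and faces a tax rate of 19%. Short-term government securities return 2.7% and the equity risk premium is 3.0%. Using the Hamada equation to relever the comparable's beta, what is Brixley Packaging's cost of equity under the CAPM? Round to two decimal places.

β_L = β_U × [1 + (1 − t)(D/E)] = 1.404 × [1 + (1 − 0.19) × 1.88]
    = 1.404 × [1 + 0.81 × 1.88] = 1.404 × 2.5228 = 3.5420
E(R) = R_f + β_L × MRP = 2.7% + 3.5420 × 3.0% = 13.33%

13.33%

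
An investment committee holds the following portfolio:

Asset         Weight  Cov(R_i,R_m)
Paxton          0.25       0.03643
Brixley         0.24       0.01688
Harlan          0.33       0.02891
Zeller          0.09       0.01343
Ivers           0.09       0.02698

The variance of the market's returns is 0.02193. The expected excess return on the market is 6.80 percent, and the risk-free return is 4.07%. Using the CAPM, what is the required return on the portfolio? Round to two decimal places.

12.24%

β_Paxton = 0.03643 / 0.02193 = 1.6612
β_Brixley = 0.01688 / 0.02193 = 0.7697
β_Harlan = 0.02891 / 0.02193 = 1.3183
β_Zeller = 0.01343 / 0.02193 = 0.6124
β_Ivers = 0.02698 / 0.02193 = 1.2303
β_P = Σ w_i β_i = 0.25×1.6612 + 0.24×0.7697 + 0.33×1.3183 + 0.09×0.6124 + 0.09×1.2303 = 1.2009
E(R_P) = R_f + β_P × MRP = 4.07% + 1.2009 × 6.80% = 12.24%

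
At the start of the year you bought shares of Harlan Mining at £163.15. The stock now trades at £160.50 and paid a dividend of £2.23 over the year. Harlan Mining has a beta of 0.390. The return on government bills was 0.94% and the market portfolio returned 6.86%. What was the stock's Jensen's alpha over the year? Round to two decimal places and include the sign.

Realised HPR = (P1 + D1 − P0) / P0 = (160.50 + 2.23 − 163.15) / 163.15 = -0.42 / 163.15 = -0.2574%
MRP = 6.86% − 0.94% = 5.92%
CAPM required = R_f + β·MRP = 0.94% + 0.390 × 5.92% = 3.24880%
α = realised − required = -0.2574% − 3.24880% = -3.51%

-3.51%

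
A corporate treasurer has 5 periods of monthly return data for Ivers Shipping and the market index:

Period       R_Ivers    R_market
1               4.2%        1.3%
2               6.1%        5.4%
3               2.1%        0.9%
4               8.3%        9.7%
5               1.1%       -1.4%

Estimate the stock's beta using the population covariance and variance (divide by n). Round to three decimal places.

0.647

Mean R_i = (4.2 + 6.1 + 2.1 + 8.3 + 1.1) / 5 = 4.3600%
Mean R_m = (1.3 + 5.4 + 0.9 + 9.7 − 1.4) / 5 = 3.1800%
Σ(R_i − R̄_i)(R_m − R̄_m) = 49.9360  ⇒  Cov = 49.9360 / 5 = 9.9872
Σ(R_m − R̄_m)² = 77.1480  ⇒  Var(R_m) = 77.1480 / 5 = 15.4296
β = Cov / Var(R_m) = 9.9872 / 15.4296 = 0.6473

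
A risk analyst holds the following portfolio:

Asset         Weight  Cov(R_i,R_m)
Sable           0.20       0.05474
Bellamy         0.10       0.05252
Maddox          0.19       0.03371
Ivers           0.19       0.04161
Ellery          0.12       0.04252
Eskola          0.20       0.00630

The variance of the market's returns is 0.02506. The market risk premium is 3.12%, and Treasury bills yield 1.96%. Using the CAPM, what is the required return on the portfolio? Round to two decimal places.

6.55%

β_Sable = 0.05474 / 0.02506 = 2.1844
β_Bellamy = 0.05252 / 0.02506 = 2.0958
β_Maddox = 0.03371 / 0.02506 = 1.3452
β_Ivers = 0.04161 / 0.02506 = 1.6604
β_Ellery = 0.04252 / 0.02506 = 1.6967
β_Eskola = 0.00630 / 0.02506 = 0.2514
β_P = Σ w_i β_i = 0.20×2.1844 + 0.10×2.0958 + 0.19×1.3452 + 0.19×1.6604 + 0.12×1.6967 + 0.20×0.2514 = 1.4714
E(R_P) = R_f + β_P × MRP = 1.96% + 1.4714 × 3.12% = 6.55%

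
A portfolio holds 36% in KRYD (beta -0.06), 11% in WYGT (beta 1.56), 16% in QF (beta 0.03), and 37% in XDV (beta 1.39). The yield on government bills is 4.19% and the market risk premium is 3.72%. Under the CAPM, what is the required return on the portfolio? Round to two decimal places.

6.68%

β_P = Σ w_i β_i = 0.36×-0.06 + 0.11×1.56 + 0.16×0.03 + 0.37×1.39 = 0.6691
E(R_P) = R_f + β_P × MRP = 4.19% + 0.6691 × 3.72% = 6.68%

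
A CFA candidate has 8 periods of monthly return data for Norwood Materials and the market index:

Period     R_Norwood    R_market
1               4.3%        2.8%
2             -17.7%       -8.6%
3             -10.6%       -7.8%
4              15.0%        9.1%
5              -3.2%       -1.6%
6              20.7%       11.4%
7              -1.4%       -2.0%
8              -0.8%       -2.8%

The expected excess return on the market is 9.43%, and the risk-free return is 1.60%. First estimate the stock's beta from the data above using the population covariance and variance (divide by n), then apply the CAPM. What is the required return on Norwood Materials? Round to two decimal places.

17.65%

Mean R_i = (4.3 − 17.7 − 10.6 + 15.0 − 3.2 + 20.7 − 1.4 − 0.8) / 8 = 0.7875%
Mean R_m = (2.8 − 8.6 − 7.8 + 9.1 − 1.6 + 11.4 − 2.0 − 2.8) / 8 = 0.0625%
Σ(R_i − R̄_i)(R_m − R̄_m) = 629.1863  ⇒  Cov = 629.1863 / 8 = 78.6483
Σ(R_m − R̄_m)² = 369.7788  ⇒  Var(R_m) = 369.7788 / 8 = 46.2224
β = Cov / Var(R_m) = 78.6483 / 46.2224 = 1.7015
E(R) = R_f + β × MRP = 1.60% + 1.7015 × 9.43% = 17.65%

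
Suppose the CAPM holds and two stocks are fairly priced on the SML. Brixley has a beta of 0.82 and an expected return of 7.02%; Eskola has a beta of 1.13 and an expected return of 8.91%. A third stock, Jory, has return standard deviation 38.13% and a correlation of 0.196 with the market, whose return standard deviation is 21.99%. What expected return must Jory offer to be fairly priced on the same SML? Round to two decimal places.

MRP = (8.91% − 7.02%) / (1.13 − 0.82) = 6.0968%
R_f = 7.02% − 0.82 × 6.0968% = 2.0206%
β_Jory = ρ·σ_i/σ_m = 0.196 × 38.13 / 21.99 = 0.3399
E(R_Jory) = R_f + β × MRP = 2.0206% + 0.3399 × 6.0968% = 4.09%

4.09%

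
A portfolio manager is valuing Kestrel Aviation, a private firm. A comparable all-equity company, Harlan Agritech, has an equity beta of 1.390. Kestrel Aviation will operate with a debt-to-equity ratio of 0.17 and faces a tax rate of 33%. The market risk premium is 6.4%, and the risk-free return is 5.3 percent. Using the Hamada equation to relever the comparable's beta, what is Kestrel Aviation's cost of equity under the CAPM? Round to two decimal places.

β_L = β_U × [1 + (1 − t)(D/E)] = 1.390 × [1 + (1 − 0.33) × 0.17]
    = 1.390 × [1 + 0.67 × 0.17] = 1.390 × 1.1139 = 1.5483
E(R) = R_f + β_L × MRP = 5.3% + 1.5483 × 6.4% = 15.21%

15.21%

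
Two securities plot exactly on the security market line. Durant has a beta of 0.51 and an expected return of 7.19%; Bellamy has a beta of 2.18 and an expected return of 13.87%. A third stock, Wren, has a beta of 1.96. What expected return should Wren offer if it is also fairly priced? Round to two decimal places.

MRP (SML slope) = (13.87% − 7.19%) / (2.18 − 0.51) = 6.68% / 1.67 = 4.0000%
R_f (intercept) = 7.19% − 0.51 × 4.0000% = 5.1500%
E(R_Wren) = R_f + β × MRP = 5.1500% + 1.96 × 4.0000% = 12.99%

12.99%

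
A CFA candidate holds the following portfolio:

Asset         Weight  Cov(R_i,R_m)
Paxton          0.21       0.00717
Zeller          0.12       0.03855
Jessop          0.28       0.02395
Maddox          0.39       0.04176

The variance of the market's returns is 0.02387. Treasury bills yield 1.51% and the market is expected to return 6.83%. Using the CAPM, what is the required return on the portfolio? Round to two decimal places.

β_Paxton = 0.00717 / 0.02387 = 0.3004
β_Zeller = 0.03855 / 0.02387 = 1.6150
β_Jessop = 0.02395 / 0.02387 = 1.0034
β_Maddox = 0.04176 / 0.02387 = 1.7495
β_P = Σ w_i β_i = 0.21×0.3004 + 0.12×1.6150 + 0.28×1.0034 + 0.39×1.7495 = 1.2201
MRP = 6.83% − 1.51% = 5.32%
E(R_P) = R_f + β_P × MRP = 1.51% + 1.2201 × 5.32% = 8.00%

8.00%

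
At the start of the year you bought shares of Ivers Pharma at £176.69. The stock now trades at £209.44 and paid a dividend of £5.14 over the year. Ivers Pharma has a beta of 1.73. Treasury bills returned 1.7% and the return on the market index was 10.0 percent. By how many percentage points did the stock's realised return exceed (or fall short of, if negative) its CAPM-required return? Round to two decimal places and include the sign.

+5.39%

Realised HPR = (P1 + D1 − P0) / P0 = (209.44 + 5.14 − 176.69) / 176.69 = 37.89 / 176.69 = 21.4443%
MRP = 10.0% − 1.7% = 8.30%
CAPM required = R_f + β·MRP = 1.7% + 1.73 × 8.3% = 16.0590%
α = realised − required = 21.4443% − 16.0590% = +5.39%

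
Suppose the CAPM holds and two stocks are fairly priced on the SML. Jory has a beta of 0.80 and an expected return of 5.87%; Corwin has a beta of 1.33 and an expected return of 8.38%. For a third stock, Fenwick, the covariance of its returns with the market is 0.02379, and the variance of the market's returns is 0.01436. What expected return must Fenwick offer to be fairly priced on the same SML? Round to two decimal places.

9.93%

MRP = (8.38% − 5.87%) / (1.33 − 0.80) = 4.7358%
R_f = 5.87% − 0.80 × 4.7358% = 2.0814%
β_Fenwick = Cov / Var(R_m) = 0.02379 / 0.01436 = 1.6567
E(R_Fenwick) = R_f + β × MRP = 2.0814% + 1.6567 × 4.7358% = 9.93%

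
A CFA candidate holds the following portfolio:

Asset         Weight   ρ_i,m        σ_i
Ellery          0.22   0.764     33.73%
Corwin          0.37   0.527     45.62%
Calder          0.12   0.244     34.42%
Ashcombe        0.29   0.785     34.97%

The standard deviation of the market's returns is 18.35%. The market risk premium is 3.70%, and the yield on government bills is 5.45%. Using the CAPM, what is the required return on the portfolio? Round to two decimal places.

β_Ellery = 0.764 × 33.73% / 18.35% = 1.4043
β_Corwin = 0.527 × 45.62% / 18.35% = 1.3102
β_Calder = 0.244 × 34.42% / 18.35% = 0.4577
β_Ashcombe = 0.785 × 34.97% / 18.35% = 1.4960
β_P = Σ w_i β_i = 0.22×1.4043 + 0.37×1.3102 + 0.12×0.4577 + 0.29×1.4960 = 1.2825
E(R_P) = R_f + β_P × MRP = 5.45% + 1.2825 × 3.70% = 10.20%

10.20%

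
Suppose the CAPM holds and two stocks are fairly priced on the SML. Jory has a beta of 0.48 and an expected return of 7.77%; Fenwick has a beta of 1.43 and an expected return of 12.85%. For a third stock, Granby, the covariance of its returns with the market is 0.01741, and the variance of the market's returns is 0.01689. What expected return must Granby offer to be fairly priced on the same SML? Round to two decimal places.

MRP = (12.85% − 7.77%) / (1.43 − 0.48) = 5.3474%
R_f = 7.77% − 0.48 × 5.3474% = 5.2032%
β_Granby = Cov / Var(R_m) = 0.01741 / 0.01689 = 1.0308
E(R_Granby) = R_f + β × MRP = 5.2032% + 1.0308 × 5.3474% = 10.72%

10.72%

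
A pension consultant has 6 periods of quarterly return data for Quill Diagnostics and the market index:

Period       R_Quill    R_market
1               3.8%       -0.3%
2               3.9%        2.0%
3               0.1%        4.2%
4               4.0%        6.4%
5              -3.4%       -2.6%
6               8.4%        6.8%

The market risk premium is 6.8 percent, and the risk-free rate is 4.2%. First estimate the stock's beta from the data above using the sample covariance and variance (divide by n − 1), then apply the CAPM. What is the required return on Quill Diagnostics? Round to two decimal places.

9.27%

Mean R_i = (3.8 + 3.9 + 0.1 + 4.0 − 3.4 + 8.4) / 6 = 2.8000%
Mean R_m = (-0.3 + 2.0 + 4.2 + 6.4 − 2.6 + 6.8) / 6 = 2.7500%
Σ(R_i − R̄_i)(R_m − R̄_m) = 52.4400  ⇒  Cov = 52.4400 / 5 = 10.4880
Σ(R_m − R̄_m)² = 70.3150  ⇒  Var(R_m) = 70.3150 / 5 = 14.0630
β = Cov / Var(R_m) = 10.4880 / 14.0630 = 0.7458
E(R) = R_f + β × MRP = 4.2% + 0.7458 × 6.8% = 9.27%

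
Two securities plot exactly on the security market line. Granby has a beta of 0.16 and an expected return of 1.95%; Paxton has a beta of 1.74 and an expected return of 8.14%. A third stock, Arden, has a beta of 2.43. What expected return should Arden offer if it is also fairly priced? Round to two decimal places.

10.84%

MRP (SML slope) = (8.14% − 1.95%) / (1.74 − 0.16) = 6.19% / 1.58 = 3.9177%
R_f (intercept) = 1.95% − 0.16 × 3.9177% = 1.3232%
E(R_Arden) = R_f + β × MRP = 1.3232% + 2.43 × 3.9177% = 10.84%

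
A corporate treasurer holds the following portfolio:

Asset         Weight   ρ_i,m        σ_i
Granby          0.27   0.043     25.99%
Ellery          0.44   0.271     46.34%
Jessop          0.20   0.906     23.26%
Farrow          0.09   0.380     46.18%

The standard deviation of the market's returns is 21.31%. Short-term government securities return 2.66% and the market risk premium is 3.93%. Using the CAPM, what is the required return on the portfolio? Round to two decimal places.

β_Granby = 0.043 × 25.99% / 21.31% = 0.0524
β_Ellery = 0.271 × 46.34% / 21.31% = 0.5893
β_Jessop = 0.906 × 23.26% / 21.31% = 0.9889
β_Farrow = 0.380 × 46.18% / 21.31% = 0.8235
β_P = Σ w_i β_i = 0.27×0.0524 + 0.44×0.5893 + 0.20×0.9889 + 0.09×0.8235 = 0.5453
E(R_P) = R_f + β_P × MRP = 2.66% + 0.5453 × 3.93% = 4.80%

4.80%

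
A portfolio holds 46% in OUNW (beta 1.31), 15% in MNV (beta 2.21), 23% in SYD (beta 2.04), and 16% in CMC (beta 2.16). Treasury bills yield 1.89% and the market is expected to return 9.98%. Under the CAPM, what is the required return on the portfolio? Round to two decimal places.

β_P = Σ w_i β_i = 0.46×1.31 + 0.15×2.21 + 0.23×2.04 + 0.16×2.16 = 1.7489
MRP = 9.98% − 1.89% = 8.09%
E(R_P) = R_f + β_P × MRP = 1.89% + 1.7489 × 8.09% = 16.04%

16.04%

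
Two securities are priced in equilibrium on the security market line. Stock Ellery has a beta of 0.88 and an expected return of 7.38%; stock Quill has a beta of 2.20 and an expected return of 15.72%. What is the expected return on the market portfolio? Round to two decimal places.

Both satisfy E(R) = R_f + β·MRP, so the slope of the SML is
MRP = (15.72% − 7.38%) / (2.20 − 0.88) = 8.34% / 1.32 = 6.3182%
R_f = E(R_Ellery) − β_Ellery·MRP = 7.38% − 0.88 × 6.3182% = 1.8200%
E(R_m) = R_f + MRP = 1.8200% + 6.3182% = 8.14%

8.14%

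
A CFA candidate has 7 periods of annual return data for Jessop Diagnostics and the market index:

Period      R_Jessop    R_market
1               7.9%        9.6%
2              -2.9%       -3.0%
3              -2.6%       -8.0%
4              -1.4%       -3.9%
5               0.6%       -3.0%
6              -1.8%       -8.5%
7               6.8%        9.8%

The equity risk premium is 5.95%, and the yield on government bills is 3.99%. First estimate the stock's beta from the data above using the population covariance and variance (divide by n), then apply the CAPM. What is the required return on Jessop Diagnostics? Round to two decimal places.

Mean R_i = (7.9 − 2.9 − 2.6 − 1.4 + 0.6 − 1.8 + 6.8) / 7 = 0.9429%
Mean R_m = (9.6 − 3.0 − 8.0 − 3.9 − 3.0 − 8.5 + 9.8) / 7 = -1.0000%
Σ(R_i − R̄_i)(R_m − R̄_m) = 197.5400  ⇒  Cov = 197.5400 / 7 = 28.2200
Σ(R_m − R̄_m)² = 350.6600  ⇒  Var(R_m) = 350.6600 / 7 = 50.0943
β = Cov / Var(R_m) = 28.2200 / 50.0943 = 0.5633
E(R) = R_f + β × MRP = 3.99% + 0.5633 × 5.95% = 7.34%

7.34%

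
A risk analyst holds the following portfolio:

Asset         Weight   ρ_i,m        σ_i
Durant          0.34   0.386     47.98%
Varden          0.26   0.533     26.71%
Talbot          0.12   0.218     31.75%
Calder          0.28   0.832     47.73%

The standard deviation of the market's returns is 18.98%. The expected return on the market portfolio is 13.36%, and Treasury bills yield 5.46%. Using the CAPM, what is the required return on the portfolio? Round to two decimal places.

14.60%

β_Durant = 0.386 × 47.98% / 18.98% = 0.9758
β_Varden = 0.533 × 26.71% / 18.98% = 0.7501
β_Talbot = 0.218 × 31.75% / 18.98% = 0.3647
β_Calder = 0.832 × 47.73% / 18.98% = 2.0923
β_P = Σ w_i β_i = 0.34×0.9758 + 0.26×0.7501 + 0.12×0.3647 + 0.28×2.0923 = 1.1564
MRP = 13.36% − 5.46% = 7.90%
E(R_P) = R_f + β_P × MRP = 5.46% + 1.1564 × 7.90% = 14.60%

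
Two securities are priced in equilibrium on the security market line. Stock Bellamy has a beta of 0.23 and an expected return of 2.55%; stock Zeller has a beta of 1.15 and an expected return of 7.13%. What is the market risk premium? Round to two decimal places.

4.98%

Both satisfy E(R) = R_f + β·MRP, so the slope of the SML is
MRP = (7.13% − 2.55%) / (1.15 − 0.23) = 4.58% / 0.92 = 4.9783%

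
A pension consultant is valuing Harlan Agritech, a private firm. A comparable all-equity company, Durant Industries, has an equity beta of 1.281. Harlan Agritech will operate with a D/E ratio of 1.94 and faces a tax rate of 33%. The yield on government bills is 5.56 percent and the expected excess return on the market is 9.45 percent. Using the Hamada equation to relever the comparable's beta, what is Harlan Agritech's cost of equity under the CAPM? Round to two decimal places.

33.40%

β_L = β_U × [1 + (1 − t)(D/E)] = 1.281 × [1 + (1 − 0.33) × 1.94]
    = 1.281 × [1 + 0.67 × 1.94] = 1.281 × 2.2998 = 2.9460
E(R) = R_f + β_L × MRP = 5.56% + 2.9460 × 9.45% = 33.40%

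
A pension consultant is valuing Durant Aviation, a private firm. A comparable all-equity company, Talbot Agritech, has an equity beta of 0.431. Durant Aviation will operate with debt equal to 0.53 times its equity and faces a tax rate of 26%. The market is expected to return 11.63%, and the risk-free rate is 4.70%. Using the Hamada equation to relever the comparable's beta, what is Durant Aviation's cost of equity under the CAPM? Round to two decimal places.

β_L = β_U × [1 + (1 − t)(D/E)] = 0.431 × [1 + (1 − 0.26) × 0.53]
    = 0.431 × [1 + 0.74 × 0.53] = 0.431 × 1.3922 = 0.6000
MRP = 11.63% − 4.70% = 6.93%
E(R) = R_f + β_L × MRP = 4.70% + 0.6000 × 6.93% = 8.86%

8.86%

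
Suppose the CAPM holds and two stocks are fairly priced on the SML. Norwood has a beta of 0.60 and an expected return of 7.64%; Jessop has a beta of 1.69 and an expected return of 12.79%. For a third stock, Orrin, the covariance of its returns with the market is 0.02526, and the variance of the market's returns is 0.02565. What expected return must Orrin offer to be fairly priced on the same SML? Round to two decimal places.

9.46%

MRP = (12.79% − 7.64%) / (1.69 − 0.60) = 4.7248%
R_f = 7.64% − 0.60 × 4.7248% = 4.8051%
β_Orrin = Cov / Var(R_m) = 0.02526 / 0.02565 = 0.9848
E(R_Orrin) = R_f + β × MRP = 4.8051% + 0.9848 × 4.7248% = 9.46%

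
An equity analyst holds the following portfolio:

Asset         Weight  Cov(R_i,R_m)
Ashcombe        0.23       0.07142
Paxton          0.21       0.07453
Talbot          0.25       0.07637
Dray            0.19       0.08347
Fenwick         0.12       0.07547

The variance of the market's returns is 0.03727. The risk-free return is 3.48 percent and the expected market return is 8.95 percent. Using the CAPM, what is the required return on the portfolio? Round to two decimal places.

14.65%

β_Ashcombe = 0.07142 / 0.03727 = 1.9163
β_Paxton = 0.07453 / 0.03727 = 1.9997
β_Talbot = 0.07637 / 0.03727 = 2.0491
β_Dray = 0.08347 / 0.03727 = 2.2396
β_Fenwick = 0.07547 / 0.03727 = 2.0250
β_P = Σ w_i β_i = 0.23×1.9163 + 0.21×1.9997 + 0.25×2.0491 + 0.19×2.2396 + 0.12×2.0250 = 2.0415
MRP = 8.95% − 3.48% = 5.47%
E(R_P) = R_f + β_P × MRP = 3.48% + 2.0415 × 5.47% = 14.65%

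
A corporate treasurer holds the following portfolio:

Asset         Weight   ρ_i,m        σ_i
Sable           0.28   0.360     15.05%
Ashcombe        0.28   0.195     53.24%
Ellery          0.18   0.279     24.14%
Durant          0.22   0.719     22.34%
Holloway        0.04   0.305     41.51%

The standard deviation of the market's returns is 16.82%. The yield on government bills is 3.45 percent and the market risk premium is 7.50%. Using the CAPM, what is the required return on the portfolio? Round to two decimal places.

7.76%

β_Sable = 0.360 × 15.05% / 16.82% = 0.3221
β_Ashcombe = 0.195 × 53.24% / 16.82% = 0.6172
β_Ellery = 0.279 × 24.14% / 16.82% = 0.4004
β_Durant = 0.719 × 22.34% / 16.82% = 0.9550
β_Holloway = 0.305 × 41.51% / 16.82% = 0.7527
β_P = Σ w_i β_i = 0.28×0.3221 + 0.28×0.6172 + 0.18×0.4004 + 0.22×0.9550 + 0.04×0.7527 = 0.5753
E(R_P) = R_f + β_P × MRP = 3.45% + 0.5753 × 7.50% = 7.76%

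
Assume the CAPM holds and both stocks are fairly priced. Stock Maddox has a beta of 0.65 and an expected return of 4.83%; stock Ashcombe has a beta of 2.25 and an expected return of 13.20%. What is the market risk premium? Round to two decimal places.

5.23%

Both satisfy E(R) = R_f + β·MRP, so the slope of the SML is
MRP = (13.20% − 4.83%) / (2.25 − 0.65) = 8.37% / 1.60 = 5.2313%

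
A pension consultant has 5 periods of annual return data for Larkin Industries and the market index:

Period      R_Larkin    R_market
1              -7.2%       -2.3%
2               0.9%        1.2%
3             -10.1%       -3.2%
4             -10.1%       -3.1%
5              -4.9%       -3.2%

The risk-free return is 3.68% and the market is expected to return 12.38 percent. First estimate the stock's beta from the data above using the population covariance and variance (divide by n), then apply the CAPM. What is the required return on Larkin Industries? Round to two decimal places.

Mean R_i = (-7.2 + 0.9 − 10.1 − 10.1 − 4.9) / 5 = -6.2800%
Mean R_m = (-2.3 + 1.2 − 3.2 − 3.1 − 3.2) / 5 = -2.1200%
Σ(R_i − R̄_i)(R_m − R̄_m) = 30.3820  ⇒  Cov = 30.3820 / 5 = 6.0764
Σ(R_m − R̄_m)² = 14.3480  ⇒  Var(R_m) = 14.3480 / 5 = 2.8696
β = Cov / Var(R_m) = 6.0764 / 2.8696 = 2.1175
MRP = 12.38% − 3.68% = 8.70%
E(R) = R_f + β × MRP = 3.68% + 2.1175 × 8.70% = 22.10%

22.10%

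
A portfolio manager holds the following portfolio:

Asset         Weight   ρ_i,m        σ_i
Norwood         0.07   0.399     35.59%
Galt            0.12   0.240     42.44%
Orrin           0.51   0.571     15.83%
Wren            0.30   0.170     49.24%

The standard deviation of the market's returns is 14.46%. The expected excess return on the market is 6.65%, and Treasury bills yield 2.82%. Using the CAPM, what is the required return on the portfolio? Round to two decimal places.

β_Norwood = 0.399 × 35.59% / 14.46% = 0.9820
β_Galt = 0.240 × 42.44% / 14.46% = 0.7044
β_Orrin = 0.571 × 15.83% / 14.46% = 0.6251
β_Wren = 0.170 × 49.24% / 14.46% = 0.5789
β_P = Σ w_i β_i = 0.07×0.9820 + 0.12×0.7044 + 0.51×0.6251 + 0.30×0.5789 = 0.6457
E(R_P) = R_f + β_P × MRP = 2.82% + 0.6457 × 6.65% = 7.11%

7.11%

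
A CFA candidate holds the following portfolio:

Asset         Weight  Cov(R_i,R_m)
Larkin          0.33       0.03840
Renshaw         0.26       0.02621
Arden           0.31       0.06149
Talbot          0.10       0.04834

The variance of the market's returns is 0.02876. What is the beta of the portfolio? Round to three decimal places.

1.508

β_Larkin = 0.03840 / 0.02876 = 1.3352
β_Renshaw = 0.02621 / 0.02876 = 0.9113
β_Arden = 0.06149 / 0.02876 = 2.1380
β_Talbot = 0.04834 / 0.02876 = 1.6808
β_P = Σ w_i β_i = 0.33×1.3352 + 0.26×0.9113 + 0.31×2.1380 + 0.10×1.6808 = 1.5084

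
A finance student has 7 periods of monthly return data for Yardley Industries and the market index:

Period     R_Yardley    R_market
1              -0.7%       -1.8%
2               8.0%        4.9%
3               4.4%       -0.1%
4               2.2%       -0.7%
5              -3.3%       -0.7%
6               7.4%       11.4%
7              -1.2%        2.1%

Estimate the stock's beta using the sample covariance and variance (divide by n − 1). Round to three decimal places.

Mean R_i = (-0.7 + 8.0 + 4.4 + 2.2 − 3.3 + 7.4 − 1.2) / 7 = 2.4000%
Mean R_m = (-1.8 + 4.9 − 0.1 − 0.7 − 0.7 + 11.4 + 2.1) / 7 = 2.1571%
Σ(R_i − R̄_i)(R_m − R̄_m) = 86.3900  ⇒  Cov = 86.3900 / 6 = 14.3983
Σ(R_m − R̄_m)² = 130.0371  ⇒  Var(R_m) = 130.0371 / 6 = 21.6729
β = Cov / Var(R_m) = 14.3983 / 21.6729 = 0.6643

0.664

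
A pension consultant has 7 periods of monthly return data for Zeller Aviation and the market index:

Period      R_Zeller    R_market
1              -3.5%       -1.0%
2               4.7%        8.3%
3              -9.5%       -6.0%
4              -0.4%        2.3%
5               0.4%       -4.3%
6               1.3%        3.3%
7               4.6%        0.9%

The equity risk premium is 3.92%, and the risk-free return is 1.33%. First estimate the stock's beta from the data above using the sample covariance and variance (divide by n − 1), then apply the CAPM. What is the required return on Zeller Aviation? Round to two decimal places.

4.32%

Mean R_i = (-3.5 + 4.7 − 9.5 − 0.4 + 0.4 + 1.3 + 4.6) / 7 = -0.3429%
Mean R_m = (-1.0 + 8.3 − 6.0 + 2.3 − 4.3 + 3.3 + 0.9) / 7 = 0.5000%
Σ(R_i − R̄_i)(R_m − R̄_m) = 106.5000  ⇒  Cov = 106.5000 / 6 = 17.7500
Σ(R_m − R̄_m)² = 139.6200  ⇒  Var(R_m) = 139.6200 / 6 = 23.2700
β = Cov / Var(R_m) = 17.7500 / 23.2700 = 0.7628
E(R) = R_f + β × MRP = 1.33% + 0.7628 × 3.92% = 4.32%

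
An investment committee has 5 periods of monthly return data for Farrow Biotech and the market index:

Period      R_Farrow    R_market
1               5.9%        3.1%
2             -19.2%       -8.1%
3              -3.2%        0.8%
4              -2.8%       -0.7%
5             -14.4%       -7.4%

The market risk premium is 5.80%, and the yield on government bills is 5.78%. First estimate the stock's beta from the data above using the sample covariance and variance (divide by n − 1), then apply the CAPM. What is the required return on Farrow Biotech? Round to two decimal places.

Mean R_i = (5.9 − 19.2 − 3.2 − 2.8 − 14.4) / 5 = -6.7400%
Mean R_m = (3.1 − 8.1 + 0.8 − 0.7 − 7.4) / 5 = -2.4600%
Σ(R_i − R̄_i)(R_m − R̄_m) = 196.8680  ⇒  Cov = 196.8680 / 4 = 49.2170
Σ(R_m − R̄_m)² = 100.8520  ⇒  Var(R_m) = 100.8520 / 4 = 25.2130
β = Cov / Var(R_m) = 49.2170 / 25.2130 = 1.9520
E(R) = R_f + β × MRP = 5.78% + 1.9520 × 5.80% = 17.10%

17.10%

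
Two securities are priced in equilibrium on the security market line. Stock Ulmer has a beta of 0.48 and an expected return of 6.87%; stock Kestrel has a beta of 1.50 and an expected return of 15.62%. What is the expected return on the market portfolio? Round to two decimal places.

11.33%

Both satisfy E(R) = R_f + β·MRP, so the slope of the SML is
MRP = (15.62% − 6.87%) / (1.50 − 0.48) = 8.75% / 1.02 = 8.5784%
R_f = E(R_Ulmer) − β_Ulmer·MRP = 6.87% − 0.48 × 8.5784% = 2.7524%
E(R_m) = R_f + MRP = 2.7524% + 8.5784% = 11.33%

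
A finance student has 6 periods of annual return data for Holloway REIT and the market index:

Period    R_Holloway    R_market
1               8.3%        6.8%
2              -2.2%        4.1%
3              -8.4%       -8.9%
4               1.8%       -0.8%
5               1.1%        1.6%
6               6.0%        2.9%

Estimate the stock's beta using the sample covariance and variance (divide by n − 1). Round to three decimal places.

Mean R_i = (8.3 − 2.2 − 8.4 + 1.8 + 1.1 + 6.0) / 6 = 1.1000%
Mean R_m = (6.8 + 4.1 − 8.9 − 0.8 + 1.6 + 2.9) / 6 = 0.9500%
Σ(R_i − R̄_i)(R_m − R̄_m) = 133.6300  ⇒  Cov = 133.6300 / 5 = 26.7260
Σ(R_m − R̄_m)² = 148.4550  ⇒  Var(R_m) = 148.4550 / 5 = 29.6910
β = Cov / Var(R_m) = 26.7260 / 29.6910 = 0.9001

0.900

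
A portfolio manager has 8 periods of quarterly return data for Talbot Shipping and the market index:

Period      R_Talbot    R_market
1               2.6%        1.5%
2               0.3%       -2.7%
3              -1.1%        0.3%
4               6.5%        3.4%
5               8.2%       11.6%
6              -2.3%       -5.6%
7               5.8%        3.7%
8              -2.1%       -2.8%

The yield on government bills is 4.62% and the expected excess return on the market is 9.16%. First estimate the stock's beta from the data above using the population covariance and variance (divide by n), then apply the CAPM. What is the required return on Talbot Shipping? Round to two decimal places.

Mean R_i = (2.6 + 0.3 − 1.1 + 6.5 + 8.2 − 2.3 + 5.8 − 2.1) / 8 = 2.2375%
Mean R_m = (1.5 − 2.7 + 0.3 + 3.4 + 11.6 − 5.6 + 3.7 − 2.8) / 8 = 1.1750%
Σ(R_i − R̄_i)(R_m − R̄_m) = 139.1675  ⇒  Cov = 139.1675 / 8 = 17.3959
Σ(R_m − R̄_m)² = 197.5950  ⇒  Var(R_m) = 197.5950 / 8 = 24.6994
β = Cov / Var(R_m) = 17.3959 / 24.6994 = 0.7043
E(R) = R_f + β × MRP = 4.62% + 0.7043 × 9.16% = 11.07%

11.07%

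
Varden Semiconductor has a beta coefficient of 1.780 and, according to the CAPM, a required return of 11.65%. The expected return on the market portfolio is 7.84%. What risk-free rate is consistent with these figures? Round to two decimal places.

E(R) = R_f + β(E(R_m) − R_f) = R_f(1 − β) + β·E(R_m)
11.65% = R_f × (1 − 1.780) + 1.780 × 7.84%
11.65% = R_f × -0.780 + 13.95520%
R_f = (11.65% − 13.95520%) / -0.780 = 2.96%

2.96%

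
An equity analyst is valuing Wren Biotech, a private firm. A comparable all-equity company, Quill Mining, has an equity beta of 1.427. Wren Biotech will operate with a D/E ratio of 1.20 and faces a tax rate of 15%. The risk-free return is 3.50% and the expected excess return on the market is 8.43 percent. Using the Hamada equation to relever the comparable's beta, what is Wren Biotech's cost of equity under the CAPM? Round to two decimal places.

27.80%

β_L = β_U × [1 + (1 − t)(D/E)] = 1.427 × [1 + (1 − 0.15) × 1.20]
    = 1.427 × [1 + 0.85 × 1.20] = 1.427 × 2.0200 = 2.8825
E(R) = R_f + β_L × MRP = 3.50% + 2.8825 × 8.43% = 27.80%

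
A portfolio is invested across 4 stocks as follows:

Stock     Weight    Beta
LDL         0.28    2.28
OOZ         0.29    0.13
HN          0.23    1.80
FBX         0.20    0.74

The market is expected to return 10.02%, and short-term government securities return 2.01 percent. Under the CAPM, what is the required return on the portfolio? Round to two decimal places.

β_P = Σ w_i β_i = 0.28×2.28 + 0.29×0.13 + 0.23×1.80 + 0.20×0.74 = 1.2381
MRP = 10.02% − 2.01% = 8.01%
E(R_P) = R_f + β_P × MRP = 2.01% + 1.2381 × 8.01% = 11.93%

11.93%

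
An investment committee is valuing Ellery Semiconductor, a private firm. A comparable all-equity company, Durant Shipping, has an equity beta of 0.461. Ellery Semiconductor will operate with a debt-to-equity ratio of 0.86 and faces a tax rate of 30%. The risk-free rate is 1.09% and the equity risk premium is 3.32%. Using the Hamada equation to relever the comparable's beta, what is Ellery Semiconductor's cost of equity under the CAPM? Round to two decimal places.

β_L = β_U × [1 + (1 − t)(D/E)] = 0.461 × [1 + (1 − 0.30) × 0.86]
    = 0.461 × [1 + 0.70 × 0.86] = 0.461 × 1.6020 = 0.7385
E(R) = R_f + β_L × MRP = 1.09% + 0.7385 × 3.32% = 3.54%

3.54%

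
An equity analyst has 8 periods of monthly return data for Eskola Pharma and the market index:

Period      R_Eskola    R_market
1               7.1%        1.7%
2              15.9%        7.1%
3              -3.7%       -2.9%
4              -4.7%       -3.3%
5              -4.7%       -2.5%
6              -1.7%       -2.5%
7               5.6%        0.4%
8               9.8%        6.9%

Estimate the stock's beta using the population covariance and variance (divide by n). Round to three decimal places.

1.714

Mean R_i = (7.1 + 15.9 − 3.7 − 4.7 − 4.7 − 1.7 + 5.6 + 9.8) / 8 = 2.9500%
Mean R_m = (1.7 + 7.1 − 2.9 − 3.3 − 2.5 − 2.5 + 0.4 + 6.9) / 8 = 0.6125%
Σ(R_i − R̄_i)(R_m − R̄_m) = 222.6050  ⇒  Cov = 222.6050 / 8 = 27.8256
Σ(R_m − R̄_m)² = 129.8688  ⇒  Var(R_m) = 129.8688 / 8 = 16.2336
β = Cov / Var(R_m) = 27.8256 / 16.2336 = 1.7141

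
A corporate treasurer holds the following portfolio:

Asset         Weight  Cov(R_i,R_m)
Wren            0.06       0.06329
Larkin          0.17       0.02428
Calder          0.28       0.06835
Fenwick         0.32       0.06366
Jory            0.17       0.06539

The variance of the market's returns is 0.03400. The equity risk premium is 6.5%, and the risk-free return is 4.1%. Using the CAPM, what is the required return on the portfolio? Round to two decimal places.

15.29%

β_Wren = 0.06329 / 0.03400 = 1.8615
β_Larkin = 0.02428 / 0.03400 = 0.7141
β_Calder = 0.06835 / 0.03400 = 2.0103
β_Fenwick = 0.06366 / 0.03400 = 1.8724
β_Jory = 0.06539 / 0.03400 = 1.9232
β_P = Σ w_i β_i = 0.06×1.8615 + 0.17×0.7141 + 0.28×2.0103 + 0.32×1.8724 + 0.17×1.9232 = 1.7221
E(R_P) = R_f + β_P × MRP = 4.1% + 1.7221 × 6.5% = 15.29%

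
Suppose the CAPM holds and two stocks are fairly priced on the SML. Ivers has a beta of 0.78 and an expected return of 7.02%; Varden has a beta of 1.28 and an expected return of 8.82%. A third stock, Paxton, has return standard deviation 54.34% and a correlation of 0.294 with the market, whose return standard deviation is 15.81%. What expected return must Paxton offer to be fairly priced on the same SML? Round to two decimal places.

MRP = (8.82% − 7.02%) / (1.28 − 0.78) = 3.6000%
R_f = 7.02% − 0.78 × 3.6000% = 4.2120%
β_Paxton = ρ·σ_i/σ_m = 0.294 × 54.34 / 15.81 = 1.0105
E(R_Paxton) = R_f + β × MRP = 4.2120% + 1.0105 × 3.6000% = 7.85%

7.85%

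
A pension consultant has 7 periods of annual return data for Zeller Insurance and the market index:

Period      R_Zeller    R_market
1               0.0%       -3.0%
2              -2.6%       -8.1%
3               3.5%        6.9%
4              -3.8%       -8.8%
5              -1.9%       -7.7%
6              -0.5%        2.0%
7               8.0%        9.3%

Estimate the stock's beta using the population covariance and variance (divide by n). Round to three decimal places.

0.506

Mean R_i = (0.0 − 2.6 + 3.5 − 3.8 − 1.9 − 0.5 + 8.0) / 7 = 0.3857%
Mean R_m = (-3.0 − 8.1 + 6.9 − 8.8 − 7.7 + 2.0 + 9.3) / 7 = -1.3429%
Σ(R_i − R̄_i)(R_m − R̄_m) = 170.3057  ⇒  Cov = 170.3057 / 7 = 24.3294
Σ(R_m − R̄_m)² = 336.8171  ⇒  Var(R_m) = 336.8171 / 7 = 48.1167
β = Cov / Var(R_m) = 24.3294 / 48.1167 = 0.5056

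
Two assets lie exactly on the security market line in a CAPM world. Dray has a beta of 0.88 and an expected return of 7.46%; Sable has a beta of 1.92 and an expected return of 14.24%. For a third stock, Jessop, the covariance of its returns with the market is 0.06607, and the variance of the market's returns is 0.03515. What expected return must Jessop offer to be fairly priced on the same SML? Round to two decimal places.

13.98%

MRP = (14.24% − 7.46%) / (1.92 − 0.88) = 6.5192%
R_f = 7.46% − 0.88 × 6.5192% = 1.7231%
β_Jessop = Cov / Var(R_m) = 0.06607 / 0.03515 = 1.8797
E(R_Jessop) = R_f + β × MRP = 1.7231% + 1.8797 × 6.5192% = 13.98%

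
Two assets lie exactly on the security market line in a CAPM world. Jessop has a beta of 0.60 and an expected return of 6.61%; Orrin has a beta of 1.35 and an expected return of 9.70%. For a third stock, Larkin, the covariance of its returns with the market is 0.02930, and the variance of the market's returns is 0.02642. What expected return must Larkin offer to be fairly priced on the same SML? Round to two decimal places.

8.71%

MRP = (9.70% − 6.61%) / (1.35 − 0.60) = 4.1200%
R_f = 6.61% − 0.60 × 4.1200% = 4.1380%
β_Larkin = Cov / Var(R_m) = 0.02930 / 0.02642 = 1.1090
E(R_Larkin) = R_f + β × MRP = 4.1380% + 1.1090 × 4.1200% = 8.71%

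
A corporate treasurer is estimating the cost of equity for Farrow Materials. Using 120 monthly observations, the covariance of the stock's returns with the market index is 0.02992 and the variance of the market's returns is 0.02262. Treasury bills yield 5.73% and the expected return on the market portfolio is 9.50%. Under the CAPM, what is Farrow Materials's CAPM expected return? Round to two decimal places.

β = Cov(R_i, R_m) / Var(R_m) = 0.02992 / 0.02262 = 1.3227
MRP = 9.50% − 5.73% = 3.77%
E(R) = R_f + β × MRP = 5.73% + 1.3227 × 3.77% = 10.72%

10.72%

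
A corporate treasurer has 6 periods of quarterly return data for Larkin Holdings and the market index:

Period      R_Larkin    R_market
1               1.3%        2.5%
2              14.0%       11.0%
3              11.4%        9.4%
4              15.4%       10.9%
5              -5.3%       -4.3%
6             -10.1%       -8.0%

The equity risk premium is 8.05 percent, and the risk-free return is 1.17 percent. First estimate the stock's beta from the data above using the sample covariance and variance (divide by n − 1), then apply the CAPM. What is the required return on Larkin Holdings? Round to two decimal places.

11.60%

Mean R_i = (1.3 + 14.0 + 11.4 + 15.4 − 5.3 − 10.1) / 6 = 4.4500%
Mean R_m = (2.5 + 11.0 + 9.4 + 10.9 − 4.3 − 8.0) / 6 = 3.5833%
Σ(R_i − R̄_i)(R_m − R̄_m) = 440.1850  ⇒  Cov = 440.1850 / 5 = 88.0370
Σ(R_m − R̄_m)² = 339.8683  ⇒  Var(R_m) = 339.8683 / 5 = 67.9737
β = Cov / Var(R_m) = 88.0370 / 67.9737 = 1.2952
E(R) = R_f + β × MRP = 1.17% + 1.2952 × 8.05% = 11.60%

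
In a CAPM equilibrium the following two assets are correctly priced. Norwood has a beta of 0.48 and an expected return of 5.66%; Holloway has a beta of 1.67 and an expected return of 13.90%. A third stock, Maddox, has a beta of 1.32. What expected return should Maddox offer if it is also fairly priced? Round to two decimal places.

11.48%

MRP (SML slope) = (13.90% − 5.66%) / (1.67 − 0.48) = 8.24% / 1.19 = 6.9244%
R_f (intercept) = 5.66% − 0.48 × 6.9244% = 2.3363%
E(R_Maddox) = R_f + β × MRP = 2.3363% + 1.32 × 6.9244% = 11.48%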